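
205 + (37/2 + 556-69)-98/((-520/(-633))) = 591.20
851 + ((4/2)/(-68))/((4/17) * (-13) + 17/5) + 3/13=641763/754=851.14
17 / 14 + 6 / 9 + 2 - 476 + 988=21667 / 42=515.88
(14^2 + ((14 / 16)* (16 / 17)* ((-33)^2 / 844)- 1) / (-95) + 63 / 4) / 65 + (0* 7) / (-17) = 288627057 / 88598900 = 3.26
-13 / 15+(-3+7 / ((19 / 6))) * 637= -143572 / 285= -503.76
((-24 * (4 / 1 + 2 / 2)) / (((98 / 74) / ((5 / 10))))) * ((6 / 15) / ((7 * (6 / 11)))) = -1628 / 343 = -4.75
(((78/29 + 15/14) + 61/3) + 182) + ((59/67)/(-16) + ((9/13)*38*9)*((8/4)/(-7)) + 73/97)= 16364109503/117605904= 139.14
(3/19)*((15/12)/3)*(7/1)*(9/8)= 315/608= 0.52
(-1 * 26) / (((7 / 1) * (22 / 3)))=-39 / 77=-0.51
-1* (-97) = 97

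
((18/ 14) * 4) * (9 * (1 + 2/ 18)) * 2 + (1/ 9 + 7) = 6928/ 63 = 109.97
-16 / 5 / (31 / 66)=-1056 / 155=-6.81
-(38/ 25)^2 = -1444/ 625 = -2.31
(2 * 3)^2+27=63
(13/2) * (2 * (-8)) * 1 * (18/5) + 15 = -1797/5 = -359.40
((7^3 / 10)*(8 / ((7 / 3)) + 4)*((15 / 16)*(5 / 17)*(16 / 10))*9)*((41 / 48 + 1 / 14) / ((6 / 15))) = 1273545 / 544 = 2341.08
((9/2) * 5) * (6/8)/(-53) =-135/424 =-0.32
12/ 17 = 0.71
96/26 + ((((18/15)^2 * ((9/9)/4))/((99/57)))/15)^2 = 90754693/24578125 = 3.69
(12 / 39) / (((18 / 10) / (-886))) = -151.45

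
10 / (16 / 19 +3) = 190 / 73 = 2.60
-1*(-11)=11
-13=-13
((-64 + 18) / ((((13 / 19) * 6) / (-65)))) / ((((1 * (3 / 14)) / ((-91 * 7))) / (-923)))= 17985421090 / 9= 1998380121.11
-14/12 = -7/6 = -1.17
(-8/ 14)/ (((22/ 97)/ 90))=-17460/ 77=-226.75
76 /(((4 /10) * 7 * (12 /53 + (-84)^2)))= 1007 /261786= 0.00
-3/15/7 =-0.03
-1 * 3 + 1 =-2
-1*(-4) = 4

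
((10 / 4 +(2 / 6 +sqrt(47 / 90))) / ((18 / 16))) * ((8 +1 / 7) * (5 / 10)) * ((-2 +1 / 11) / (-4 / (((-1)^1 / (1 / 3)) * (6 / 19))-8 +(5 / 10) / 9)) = 228 * sqrt(470) / 3685 +3876 / 737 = 6.60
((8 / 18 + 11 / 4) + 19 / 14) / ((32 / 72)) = 1147 / 112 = 10.24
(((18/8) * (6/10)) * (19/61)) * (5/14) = 513/3416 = 0.15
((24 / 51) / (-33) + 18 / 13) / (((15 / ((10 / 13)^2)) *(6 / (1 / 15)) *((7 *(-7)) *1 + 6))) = -19988 / 1430952237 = -0.00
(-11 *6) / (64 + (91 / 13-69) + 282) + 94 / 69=11071 / 9798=1.13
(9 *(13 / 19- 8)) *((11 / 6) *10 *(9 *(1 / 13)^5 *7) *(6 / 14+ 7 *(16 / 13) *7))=-1140855705 / 91709371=-12.44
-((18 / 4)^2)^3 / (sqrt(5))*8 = -29708.46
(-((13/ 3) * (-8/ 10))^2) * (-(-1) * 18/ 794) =-2704/ 9925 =-0.27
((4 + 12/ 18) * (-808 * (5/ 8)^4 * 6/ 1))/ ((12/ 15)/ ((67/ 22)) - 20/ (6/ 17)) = 63440625/ 1036544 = 61.20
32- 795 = -763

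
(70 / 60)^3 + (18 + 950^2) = 194944231 / 216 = 902519.59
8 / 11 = 0.73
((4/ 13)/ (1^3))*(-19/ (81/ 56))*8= -34048/ 1053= -32.33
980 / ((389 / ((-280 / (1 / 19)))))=-5213600 / 389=-13402.57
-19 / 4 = -4.75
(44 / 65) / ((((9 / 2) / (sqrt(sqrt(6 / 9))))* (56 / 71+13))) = 568* 2^(1 / 4)* 3^(3 / 4) / 156195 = 0.01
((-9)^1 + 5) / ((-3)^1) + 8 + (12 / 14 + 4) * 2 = 400 / 21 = 19.05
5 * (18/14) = 45/7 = 6.43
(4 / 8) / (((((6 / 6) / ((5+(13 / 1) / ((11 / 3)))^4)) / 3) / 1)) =117112344 / 14641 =7998.93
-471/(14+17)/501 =-157/5177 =-0.03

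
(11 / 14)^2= 121 / 196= 0.62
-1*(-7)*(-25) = -175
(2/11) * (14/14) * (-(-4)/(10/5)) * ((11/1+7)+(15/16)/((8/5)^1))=2379/352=6.76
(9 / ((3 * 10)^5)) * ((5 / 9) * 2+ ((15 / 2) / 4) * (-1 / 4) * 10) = -103 / 77760000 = -0.00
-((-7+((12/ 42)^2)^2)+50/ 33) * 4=1736212/ 79233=21.91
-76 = -76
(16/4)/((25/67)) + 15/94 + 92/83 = 2338261/195050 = 11.99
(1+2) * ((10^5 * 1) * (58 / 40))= 435000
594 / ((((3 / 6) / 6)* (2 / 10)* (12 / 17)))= 50490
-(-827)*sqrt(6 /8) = 827*sqrt(3) /2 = 716.20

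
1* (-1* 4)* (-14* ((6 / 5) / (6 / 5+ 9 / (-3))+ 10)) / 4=392 / 3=130.67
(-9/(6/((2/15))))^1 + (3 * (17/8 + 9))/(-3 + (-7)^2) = 967/1840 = 0.53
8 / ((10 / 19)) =76 / 5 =15.20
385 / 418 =35 / 38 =0.92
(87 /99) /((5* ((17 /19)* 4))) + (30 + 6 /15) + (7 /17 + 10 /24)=58489 /1870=31.28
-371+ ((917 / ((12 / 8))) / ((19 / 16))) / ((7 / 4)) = -4379 / 57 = -76.82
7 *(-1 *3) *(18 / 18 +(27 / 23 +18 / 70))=-5871 / 115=-51.05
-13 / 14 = -0.93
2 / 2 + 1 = 2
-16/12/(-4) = 1/3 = 0.33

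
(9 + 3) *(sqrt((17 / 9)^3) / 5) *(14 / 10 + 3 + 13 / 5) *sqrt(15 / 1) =476 *sqrt(255) / 45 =168.91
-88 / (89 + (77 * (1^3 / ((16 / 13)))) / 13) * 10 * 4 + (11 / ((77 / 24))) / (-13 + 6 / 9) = -14694952 / 388759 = -37.80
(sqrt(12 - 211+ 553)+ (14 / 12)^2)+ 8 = 337 / 36+ sqrt(354) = 28.18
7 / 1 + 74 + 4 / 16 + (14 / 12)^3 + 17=21565 / 216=99.84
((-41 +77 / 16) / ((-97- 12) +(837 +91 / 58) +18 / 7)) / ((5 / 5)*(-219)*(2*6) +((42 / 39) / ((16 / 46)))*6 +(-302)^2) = -509327 / 912934512388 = -0.00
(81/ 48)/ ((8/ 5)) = 135/ 128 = 1.05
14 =14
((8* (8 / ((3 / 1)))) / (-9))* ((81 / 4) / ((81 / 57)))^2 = -1444 / 3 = -481.33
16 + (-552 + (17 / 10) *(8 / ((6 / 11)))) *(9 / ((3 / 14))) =-110604 / 5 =-22120.80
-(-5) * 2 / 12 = 5 / 6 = 0.83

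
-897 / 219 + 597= 43282 / 73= 592.90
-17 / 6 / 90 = -17 / 540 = -0.03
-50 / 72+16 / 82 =-737 / 1476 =-0.50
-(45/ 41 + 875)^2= -1290246400/ 1681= -767546.94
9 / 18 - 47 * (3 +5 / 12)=-1921 / 12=-160.08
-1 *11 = -11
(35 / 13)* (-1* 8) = -280 / 13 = -21.54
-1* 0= 0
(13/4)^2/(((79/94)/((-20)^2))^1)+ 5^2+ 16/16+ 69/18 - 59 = 2369075/474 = 4998.05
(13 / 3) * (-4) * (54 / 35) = -936 / 35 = -26.74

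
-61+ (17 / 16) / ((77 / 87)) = -73673 / 1232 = -59.80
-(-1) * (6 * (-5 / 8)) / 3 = -5 / 4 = -1.25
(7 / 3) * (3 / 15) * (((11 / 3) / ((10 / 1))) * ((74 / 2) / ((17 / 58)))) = 21.60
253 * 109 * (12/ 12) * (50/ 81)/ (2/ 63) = 536219.44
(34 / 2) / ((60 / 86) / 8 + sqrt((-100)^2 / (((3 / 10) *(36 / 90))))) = 0.06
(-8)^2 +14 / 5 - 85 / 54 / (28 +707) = 2651207 / 39690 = 66.80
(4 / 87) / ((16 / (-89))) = -89 / 348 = -0.26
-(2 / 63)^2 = -4 / 3969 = -0.00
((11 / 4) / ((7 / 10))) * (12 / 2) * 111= 18315 / 7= 2616.43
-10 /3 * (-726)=2420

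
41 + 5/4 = 169/4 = 42.25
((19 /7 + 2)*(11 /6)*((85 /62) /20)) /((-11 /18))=-0.97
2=2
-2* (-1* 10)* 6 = 120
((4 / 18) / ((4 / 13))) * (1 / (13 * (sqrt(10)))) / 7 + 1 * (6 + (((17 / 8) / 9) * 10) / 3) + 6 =sqrt(10) / 1260 + 1381 / 108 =12.79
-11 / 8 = -1.38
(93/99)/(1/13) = 403/33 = 12.21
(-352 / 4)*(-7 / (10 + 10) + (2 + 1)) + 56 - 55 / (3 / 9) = -1711 / 5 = -342.20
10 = 10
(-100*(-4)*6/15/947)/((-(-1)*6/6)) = 160/947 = 0.17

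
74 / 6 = 37 / 3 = 12.33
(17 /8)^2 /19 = 289 /1216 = 0.24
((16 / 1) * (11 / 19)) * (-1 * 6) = -1056 / 19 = -55.58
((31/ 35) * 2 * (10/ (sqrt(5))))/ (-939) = -124 * sqrt(5)/ 32865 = -0.01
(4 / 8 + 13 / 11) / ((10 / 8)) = 74 / 55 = 1.35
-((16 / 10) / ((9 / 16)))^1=-128 / 45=-2.84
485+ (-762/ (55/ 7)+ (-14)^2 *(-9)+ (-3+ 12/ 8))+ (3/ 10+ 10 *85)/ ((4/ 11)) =422771/ 440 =960.84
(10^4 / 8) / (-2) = -625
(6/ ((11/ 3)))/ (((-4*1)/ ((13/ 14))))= -117/ 308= -0.38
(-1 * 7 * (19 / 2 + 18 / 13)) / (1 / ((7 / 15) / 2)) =-13867 / 780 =-17.78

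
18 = 18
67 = 67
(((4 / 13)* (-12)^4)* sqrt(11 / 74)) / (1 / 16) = 663552* sqrt(814) / 481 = 39358.82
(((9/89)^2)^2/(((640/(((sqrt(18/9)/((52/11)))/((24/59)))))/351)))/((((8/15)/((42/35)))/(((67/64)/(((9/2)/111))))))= 285006671037* sqrt(2)/164475020247040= 0.00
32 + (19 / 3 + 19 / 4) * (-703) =-7759.58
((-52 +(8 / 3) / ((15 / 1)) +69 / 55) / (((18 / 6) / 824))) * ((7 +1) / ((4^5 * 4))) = -2578193 / 95040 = -27.13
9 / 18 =1 / 2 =0.50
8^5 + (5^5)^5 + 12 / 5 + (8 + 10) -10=1490116119384929517 / 5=298023223876985903.40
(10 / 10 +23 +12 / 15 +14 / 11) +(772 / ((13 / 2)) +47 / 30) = 628093 / 4290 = 146.41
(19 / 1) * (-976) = -18544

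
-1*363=-363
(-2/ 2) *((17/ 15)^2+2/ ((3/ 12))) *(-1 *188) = 392732/ 225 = 1745.48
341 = 341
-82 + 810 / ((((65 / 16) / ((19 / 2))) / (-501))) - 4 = -12337742 / 13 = -949057.08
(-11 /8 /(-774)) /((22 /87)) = 29 /4128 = 0.01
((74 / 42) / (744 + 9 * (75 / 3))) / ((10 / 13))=481 / 203490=0.00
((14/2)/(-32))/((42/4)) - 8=-385/48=-8.02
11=11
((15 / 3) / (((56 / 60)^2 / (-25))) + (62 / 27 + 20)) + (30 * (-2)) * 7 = -541.20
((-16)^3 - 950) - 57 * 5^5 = -183171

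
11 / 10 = 1.10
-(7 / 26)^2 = -49 / 676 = -0.07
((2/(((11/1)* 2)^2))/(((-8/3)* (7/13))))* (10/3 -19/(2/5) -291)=26143/27104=0.96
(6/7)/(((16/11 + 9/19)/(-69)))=-86526/2821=-30.67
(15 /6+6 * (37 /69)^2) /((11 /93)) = 415741 /11638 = 35.72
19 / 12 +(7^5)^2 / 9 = 1129901053 / 36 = 31386140.36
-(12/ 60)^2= -1/ 25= -0.04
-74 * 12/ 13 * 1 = -68.31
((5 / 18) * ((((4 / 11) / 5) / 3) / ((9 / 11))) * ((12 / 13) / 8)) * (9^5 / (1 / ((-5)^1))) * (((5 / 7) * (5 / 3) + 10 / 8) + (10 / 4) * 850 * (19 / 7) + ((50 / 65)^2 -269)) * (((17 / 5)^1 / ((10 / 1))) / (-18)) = 35850112839 / 1230320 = 29138.85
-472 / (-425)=472 / 425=1.11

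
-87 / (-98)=87 / 98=0.89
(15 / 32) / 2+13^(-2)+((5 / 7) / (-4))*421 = -5673727 / 75712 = -74.94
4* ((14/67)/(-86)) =-28/2881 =-0.01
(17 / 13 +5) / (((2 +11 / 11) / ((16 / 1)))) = 1312 / 39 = 33.64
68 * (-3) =-204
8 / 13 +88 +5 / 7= 8129 / 91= 89.33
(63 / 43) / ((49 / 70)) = 90 / 43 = 2.09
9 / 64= 0.14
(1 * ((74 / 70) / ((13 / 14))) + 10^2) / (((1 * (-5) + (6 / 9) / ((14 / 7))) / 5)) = -9861 / 91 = -108.36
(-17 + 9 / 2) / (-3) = 25 / 6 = 4.17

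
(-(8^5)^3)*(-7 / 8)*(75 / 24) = 96207267430400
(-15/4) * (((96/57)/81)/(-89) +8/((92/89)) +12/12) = -32.77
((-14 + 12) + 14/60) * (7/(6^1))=-371/180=-2.06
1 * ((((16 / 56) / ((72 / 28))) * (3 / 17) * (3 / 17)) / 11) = 1 / 3179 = 0.00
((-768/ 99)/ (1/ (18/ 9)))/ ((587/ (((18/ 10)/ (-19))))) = 1536/ 613415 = 0.00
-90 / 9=-10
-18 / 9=-2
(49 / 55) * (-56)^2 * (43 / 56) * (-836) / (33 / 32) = -1739130.57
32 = 32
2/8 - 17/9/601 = 5341/21636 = 0.25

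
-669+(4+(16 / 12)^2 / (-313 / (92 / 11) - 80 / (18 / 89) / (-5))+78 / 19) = -433402001 / 655823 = -660.85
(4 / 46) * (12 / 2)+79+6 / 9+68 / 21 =40295 / 483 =83.43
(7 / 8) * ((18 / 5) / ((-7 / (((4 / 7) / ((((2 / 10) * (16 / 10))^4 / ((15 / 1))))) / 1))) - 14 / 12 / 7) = -31653169 / 86016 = -367.99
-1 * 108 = -108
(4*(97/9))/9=388/81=4.79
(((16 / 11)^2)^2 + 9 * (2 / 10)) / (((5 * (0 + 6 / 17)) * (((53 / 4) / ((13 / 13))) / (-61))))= -952897226 / 58197975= -16.37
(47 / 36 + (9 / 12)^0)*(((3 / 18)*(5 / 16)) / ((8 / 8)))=415 / 3456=0.12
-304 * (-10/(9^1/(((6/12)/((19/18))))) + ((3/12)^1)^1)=84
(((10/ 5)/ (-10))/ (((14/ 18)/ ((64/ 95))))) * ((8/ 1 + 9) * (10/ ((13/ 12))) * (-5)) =235008/ 1729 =135.92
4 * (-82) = -328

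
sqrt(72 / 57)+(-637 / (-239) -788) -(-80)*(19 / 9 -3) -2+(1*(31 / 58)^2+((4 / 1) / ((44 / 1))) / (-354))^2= -2933541317330169019 / 3417594432526032+2*sqrt(114) / 19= -857.24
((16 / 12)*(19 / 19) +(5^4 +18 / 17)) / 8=31997 / 408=78.42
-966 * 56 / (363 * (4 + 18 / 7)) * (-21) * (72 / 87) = 1382976 / 3509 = 394.12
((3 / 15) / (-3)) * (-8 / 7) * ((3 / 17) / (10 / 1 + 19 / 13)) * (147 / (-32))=-273 / 50660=-0.01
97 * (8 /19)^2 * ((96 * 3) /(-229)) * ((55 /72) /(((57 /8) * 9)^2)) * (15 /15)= -87408640 /21755918061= -0.00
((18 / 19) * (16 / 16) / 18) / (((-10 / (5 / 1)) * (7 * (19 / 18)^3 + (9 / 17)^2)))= -0.00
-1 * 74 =-74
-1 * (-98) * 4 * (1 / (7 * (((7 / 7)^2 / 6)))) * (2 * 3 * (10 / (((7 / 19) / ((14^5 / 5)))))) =5885945856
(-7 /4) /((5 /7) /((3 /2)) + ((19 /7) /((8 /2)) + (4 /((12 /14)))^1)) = -49 /163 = -0.30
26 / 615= 0.04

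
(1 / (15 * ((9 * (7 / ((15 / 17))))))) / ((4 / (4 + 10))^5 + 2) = 2401 / 5147838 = 0.00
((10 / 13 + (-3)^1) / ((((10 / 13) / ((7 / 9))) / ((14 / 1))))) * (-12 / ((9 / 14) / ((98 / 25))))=7798448 / 3375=2310.65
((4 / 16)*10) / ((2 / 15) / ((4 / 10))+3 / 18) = 5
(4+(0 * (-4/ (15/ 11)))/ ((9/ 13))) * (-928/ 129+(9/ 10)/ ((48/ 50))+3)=-6721/ 516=-13.03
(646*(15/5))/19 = 102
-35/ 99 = -0.35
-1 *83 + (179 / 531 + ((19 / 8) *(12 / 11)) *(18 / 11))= -5038771 / 64251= -78.42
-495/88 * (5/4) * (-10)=1125/16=70.31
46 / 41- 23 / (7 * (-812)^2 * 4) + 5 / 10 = 1227697585 / 756926912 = 1.62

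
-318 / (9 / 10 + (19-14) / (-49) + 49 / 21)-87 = -867921 / 4603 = -188.56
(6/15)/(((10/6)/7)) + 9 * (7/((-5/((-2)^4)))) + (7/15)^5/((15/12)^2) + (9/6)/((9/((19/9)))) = -7576815301/37968750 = -199.55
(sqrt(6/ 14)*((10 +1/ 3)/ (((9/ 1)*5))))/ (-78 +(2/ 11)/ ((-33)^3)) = -453871*sqrt(21)/ 1079188180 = -0.00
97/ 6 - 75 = -353/ 6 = -58.83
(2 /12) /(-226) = -1 /1356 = -0.00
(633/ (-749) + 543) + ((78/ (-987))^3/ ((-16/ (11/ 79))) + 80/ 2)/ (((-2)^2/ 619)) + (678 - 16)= 17806441270212319/ 2408177807336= 7394.16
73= 73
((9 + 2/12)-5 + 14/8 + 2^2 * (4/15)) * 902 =6298.97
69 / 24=23 / 8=2.88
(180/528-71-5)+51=-1085/44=-24.66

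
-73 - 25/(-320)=-4667/64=-72.92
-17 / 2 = -8.50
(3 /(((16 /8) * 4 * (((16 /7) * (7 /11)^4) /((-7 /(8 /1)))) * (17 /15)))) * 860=-141651675 /213248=-664.26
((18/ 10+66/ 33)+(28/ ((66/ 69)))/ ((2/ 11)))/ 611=824/ 3055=0.27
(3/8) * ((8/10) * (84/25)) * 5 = 126/25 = 5.04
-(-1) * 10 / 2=5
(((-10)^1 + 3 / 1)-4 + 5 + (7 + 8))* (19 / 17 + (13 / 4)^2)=28593 / 272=105.12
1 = 1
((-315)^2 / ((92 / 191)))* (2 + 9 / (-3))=-18951975 / 92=-205999.73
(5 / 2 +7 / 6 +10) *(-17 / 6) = -697 / 18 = -38.72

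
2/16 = 1/8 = 0.12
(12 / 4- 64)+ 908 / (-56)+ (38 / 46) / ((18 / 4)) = -77.03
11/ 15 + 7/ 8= 193/ 120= 1.61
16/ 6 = 8/ 3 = 2.67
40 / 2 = 20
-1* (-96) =96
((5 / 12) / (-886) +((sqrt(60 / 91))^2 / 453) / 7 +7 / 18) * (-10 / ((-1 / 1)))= 5961493315 / 1533990276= 3.89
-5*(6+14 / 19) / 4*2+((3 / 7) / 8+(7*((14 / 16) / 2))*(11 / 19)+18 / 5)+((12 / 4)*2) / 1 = -57621 / 10640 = -5.42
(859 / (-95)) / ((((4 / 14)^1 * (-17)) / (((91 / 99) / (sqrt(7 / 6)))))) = 78169 * sqrt(42) / 319770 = 1.58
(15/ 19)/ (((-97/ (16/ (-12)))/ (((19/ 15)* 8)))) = 32/ 291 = 0.11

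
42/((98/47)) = 141/7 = 20.14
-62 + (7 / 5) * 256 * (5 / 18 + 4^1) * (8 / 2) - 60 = 270478 / 45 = 6010.62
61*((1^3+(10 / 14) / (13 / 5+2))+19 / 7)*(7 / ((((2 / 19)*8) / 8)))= 722057 / 46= 15696.89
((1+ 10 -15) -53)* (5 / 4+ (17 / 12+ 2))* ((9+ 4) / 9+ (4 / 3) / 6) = -1330 / 3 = -443.33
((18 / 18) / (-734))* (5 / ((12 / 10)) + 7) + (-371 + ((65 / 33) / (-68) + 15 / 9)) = -76050028 / 205887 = -369.38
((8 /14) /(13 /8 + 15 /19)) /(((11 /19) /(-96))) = -1108992 /28259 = -39.24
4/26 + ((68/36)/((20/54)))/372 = 2701/16120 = 0.17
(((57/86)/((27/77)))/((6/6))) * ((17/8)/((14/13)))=46189/12384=3.73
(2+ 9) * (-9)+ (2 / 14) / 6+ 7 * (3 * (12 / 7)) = -2645 / 42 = -62.98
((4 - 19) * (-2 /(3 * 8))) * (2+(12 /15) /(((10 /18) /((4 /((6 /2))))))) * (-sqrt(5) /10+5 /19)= 0.19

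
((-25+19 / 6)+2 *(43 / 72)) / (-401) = 743 / 14436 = 0.05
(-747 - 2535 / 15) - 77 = -993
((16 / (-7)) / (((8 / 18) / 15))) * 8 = -4320 / 7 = -617.14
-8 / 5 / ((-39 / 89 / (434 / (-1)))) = -1584.66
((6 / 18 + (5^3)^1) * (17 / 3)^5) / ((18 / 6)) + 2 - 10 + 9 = 244109.93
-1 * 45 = -45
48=48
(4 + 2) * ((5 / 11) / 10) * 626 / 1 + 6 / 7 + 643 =62723 / 77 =814.58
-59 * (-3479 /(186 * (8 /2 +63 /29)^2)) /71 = 2431331 /5959626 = 0.41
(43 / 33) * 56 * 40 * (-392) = -37757440 / 33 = -1144164.85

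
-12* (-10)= 120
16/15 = 1.07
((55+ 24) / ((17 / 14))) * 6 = 6636 / 17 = 390.35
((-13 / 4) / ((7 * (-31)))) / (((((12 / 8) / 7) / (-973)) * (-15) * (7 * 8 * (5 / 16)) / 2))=3614 / 6975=0.52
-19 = -19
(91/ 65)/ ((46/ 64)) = 224/ 115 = 1.95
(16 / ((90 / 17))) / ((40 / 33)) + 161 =12262 / 75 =163.49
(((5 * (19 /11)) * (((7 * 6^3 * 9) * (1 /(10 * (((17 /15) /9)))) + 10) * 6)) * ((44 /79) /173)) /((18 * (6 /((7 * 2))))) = 489115480 /2091051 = 233.91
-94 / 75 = -1.25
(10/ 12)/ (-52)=-5/ 312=-0.02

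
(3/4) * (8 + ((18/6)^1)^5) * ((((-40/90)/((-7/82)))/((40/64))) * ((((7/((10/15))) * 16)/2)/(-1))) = -658624/5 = -131724.80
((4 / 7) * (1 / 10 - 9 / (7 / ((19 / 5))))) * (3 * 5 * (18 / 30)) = -1206 / 49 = -24.61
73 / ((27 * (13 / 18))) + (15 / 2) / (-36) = 1103 / 312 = 3.54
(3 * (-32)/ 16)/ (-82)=3/ 41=0.07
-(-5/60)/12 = 1/144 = 0.01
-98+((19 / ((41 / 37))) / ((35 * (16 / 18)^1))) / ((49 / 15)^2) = -539959493 / 5512696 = -97.95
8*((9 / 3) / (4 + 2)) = 4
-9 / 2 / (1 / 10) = -45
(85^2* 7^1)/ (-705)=-10115/ 141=-71.74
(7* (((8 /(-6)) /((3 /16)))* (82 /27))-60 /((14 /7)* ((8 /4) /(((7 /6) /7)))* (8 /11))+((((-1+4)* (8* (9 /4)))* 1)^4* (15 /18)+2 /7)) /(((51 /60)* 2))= 4168073.92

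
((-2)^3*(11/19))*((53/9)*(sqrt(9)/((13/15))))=-23320/247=-94.41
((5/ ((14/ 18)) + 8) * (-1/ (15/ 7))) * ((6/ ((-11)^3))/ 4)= 101/ 13310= 0.01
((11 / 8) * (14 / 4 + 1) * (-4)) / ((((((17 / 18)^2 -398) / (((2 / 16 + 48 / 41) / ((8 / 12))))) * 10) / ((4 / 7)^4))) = 16358760 / 12665714383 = 0.00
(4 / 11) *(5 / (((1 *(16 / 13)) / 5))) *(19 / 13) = 475 / 44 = 10.80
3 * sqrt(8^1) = 6 * sqrt(2) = 8.49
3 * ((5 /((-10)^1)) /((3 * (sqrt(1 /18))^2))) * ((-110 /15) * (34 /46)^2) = 19074 /529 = 36.06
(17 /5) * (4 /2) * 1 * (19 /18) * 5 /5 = 323 /45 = 7.18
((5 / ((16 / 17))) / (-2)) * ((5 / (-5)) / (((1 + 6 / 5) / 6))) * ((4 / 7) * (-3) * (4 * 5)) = -248.38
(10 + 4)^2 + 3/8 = 1571/8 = 196.38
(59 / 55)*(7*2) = 15.02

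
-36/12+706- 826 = -123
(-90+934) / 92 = 211 / 23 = 9.17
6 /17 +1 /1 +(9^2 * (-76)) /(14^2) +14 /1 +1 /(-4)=-54329 /3332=-16.31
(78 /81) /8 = 13 /108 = 0.12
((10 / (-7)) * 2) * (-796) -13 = 15829 / 7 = 2261.29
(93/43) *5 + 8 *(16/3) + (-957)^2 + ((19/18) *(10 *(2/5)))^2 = 3190150432/3483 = 915920.31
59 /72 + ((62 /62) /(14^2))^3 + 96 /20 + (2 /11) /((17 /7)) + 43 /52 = 5371498620011 /823693590720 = 6.52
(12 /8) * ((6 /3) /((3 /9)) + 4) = 15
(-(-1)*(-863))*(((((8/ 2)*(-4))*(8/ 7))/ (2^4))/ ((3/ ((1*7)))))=6904/ 3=2301.33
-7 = -7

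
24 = 24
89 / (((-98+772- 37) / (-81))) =-7209 / 637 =-11.32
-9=-9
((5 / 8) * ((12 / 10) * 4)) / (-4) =-3 / 4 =-0.75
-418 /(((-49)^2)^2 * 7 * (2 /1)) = -209 /40353607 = -0.00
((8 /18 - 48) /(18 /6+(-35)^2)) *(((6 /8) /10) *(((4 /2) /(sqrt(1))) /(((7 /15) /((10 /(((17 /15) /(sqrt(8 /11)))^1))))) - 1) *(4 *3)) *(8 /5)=428 /7675 - 154080 *sqrt(22) /401863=-1.74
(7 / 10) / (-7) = -1 / 10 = -0.10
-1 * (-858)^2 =-736164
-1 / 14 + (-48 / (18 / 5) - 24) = -1571 / 42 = -37.40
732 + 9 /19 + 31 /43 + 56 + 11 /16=10325339 /13072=789.88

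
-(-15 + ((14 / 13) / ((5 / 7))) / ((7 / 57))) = 177 / 65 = 2.72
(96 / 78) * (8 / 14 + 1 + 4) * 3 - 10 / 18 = 1261 / 63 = 20.02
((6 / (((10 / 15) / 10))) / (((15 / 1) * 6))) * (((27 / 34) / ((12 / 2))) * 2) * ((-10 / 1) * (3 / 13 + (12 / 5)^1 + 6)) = -297 / 13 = -22.85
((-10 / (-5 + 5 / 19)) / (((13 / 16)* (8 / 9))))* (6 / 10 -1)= -76 / 65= -1.17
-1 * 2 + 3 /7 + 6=4.43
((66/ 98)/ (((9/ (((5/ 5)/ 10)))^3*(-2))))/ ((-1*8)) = 11/ 190512000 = 0.00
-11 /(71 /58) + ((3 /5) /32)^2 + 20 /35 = -107054727 /12723200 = -8.41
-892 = -892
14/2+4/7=53/7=7.57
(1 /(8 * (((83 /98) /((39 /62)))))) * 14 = 1.30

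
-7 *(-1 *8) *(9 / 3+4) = 392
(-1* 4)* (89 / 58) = -178 / 29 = -6.14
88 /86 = 44 /43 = 1.02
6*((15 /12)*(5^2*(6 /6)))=375 /2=187.50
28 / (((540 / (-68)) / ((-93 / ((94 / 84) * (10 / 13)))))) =1342796 / 3525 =380.94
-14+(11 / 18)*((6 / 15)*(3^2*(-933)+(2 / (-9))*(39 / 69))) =-3850133 / 1863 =-2066.63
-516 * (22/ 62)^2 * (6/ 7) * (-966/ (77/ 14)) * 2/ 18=1044384/ 961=1086.77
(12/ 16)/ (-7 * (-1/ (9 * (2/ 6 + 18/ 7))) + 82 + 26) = 549/ 79252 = 0.01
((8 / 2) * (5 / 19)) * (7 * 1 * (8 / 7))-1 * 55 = -46.58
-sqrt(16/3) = -4*sqrt(3)/3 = -2.31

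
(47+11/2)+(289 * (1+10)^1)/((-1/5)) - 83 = -31851/2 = -15925.50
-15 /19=-0.79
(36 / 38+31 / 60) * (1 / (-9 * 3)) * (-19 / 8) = 1669 / 12960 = 0.13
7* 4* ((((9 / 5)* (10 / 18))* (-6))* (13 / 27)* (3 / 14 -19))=13676 / 9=1519.56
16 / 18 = 8 / 9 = 0.89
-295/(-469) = 295/469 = 0.63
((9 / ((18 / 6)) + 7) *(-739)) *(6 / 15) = -2956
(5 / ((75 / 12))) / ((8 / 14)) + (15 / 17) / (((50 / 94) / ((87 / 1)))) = 12386 / 85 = 145.72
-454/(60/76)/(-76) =227/30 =7.57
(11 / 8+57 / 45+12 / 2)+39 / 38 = 9.67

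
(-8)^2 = 64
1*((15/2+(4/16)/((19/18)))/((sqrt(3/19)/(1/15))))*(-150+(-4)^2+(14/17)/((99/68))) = -129458*sqrt(57)/5643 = -173.20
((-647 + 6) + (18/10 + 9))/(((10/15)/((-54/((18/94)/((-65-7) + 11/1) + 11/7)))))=5122230939/157370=32548.97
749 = 749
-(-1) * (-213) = -213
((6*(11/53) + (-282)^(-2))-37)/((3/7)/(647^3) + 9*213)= -0.02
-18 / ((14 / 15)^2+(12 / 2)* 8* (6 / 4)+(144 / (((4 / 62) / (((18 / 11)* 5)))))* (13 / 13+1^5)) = -0.00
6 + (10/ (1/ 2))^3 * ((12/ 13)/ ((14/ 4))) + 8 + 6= 193820/ 91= 2129.89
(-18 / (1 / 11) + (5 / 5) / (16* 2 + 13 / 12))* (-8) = 628752 / 397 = 1583.76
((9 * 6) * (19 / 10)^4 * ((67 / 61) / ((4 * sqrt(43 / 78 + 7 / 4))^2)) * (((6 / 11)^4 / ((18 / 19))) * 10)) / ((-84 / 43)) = -22535172610821 / 2244362813000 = -10.04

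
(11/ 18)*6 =11/ 3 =3.67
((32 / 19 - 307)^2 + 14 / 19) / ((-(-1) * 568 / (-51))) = -1716245217 / 205048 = -8369.97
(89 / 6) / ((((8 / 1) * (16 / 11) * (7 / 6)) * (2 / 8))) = 979 / 224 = 4.37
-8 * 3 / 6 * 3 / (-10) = 6 / 5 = 1.20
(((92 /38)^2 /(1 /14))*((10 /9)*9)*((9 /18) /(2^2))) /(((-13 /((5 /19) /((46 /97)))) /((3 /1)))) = -1171275 /89167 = -13.14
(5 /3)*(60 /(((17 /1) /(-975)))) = -5735.29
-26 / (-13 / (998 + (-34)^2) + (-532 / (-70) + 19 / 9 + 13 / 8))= -3360240 / 1464299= -2.29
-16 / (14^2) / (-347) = 4 / 17003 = 0.00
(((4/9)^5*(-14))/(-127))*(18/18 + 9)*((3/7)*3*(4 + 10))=286720/833247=0.34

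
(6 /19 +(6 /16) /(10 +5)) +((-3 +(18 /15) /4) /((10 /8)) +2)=687 /3800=0.18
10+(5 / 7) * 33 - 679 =-4518 / 7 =-645.43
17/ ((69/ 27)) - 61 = -1250/ 23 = -54.35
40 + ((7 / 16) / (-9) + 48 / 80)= 29197 / 720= 40.55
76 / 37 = 2.05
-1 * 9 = -9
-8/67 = -0.12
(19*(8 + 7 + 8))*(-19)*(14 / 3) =-38747.33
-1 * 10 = -10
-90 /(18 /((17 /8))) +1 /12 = -253 /24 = -10.54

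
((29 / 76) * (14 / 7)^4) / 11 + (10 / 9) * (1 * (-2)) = -3136 / 1881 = -1.67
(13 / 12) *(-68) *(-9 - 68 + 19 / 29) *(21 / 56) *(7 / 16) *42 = 35963109 / 928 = 38753.35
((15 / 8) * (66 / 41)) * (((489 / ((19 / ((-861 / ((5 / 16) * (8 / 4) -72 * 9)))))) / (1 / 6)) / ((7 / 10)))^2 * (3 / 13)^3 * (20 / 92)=339629601278880000 / 489279383911331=694.14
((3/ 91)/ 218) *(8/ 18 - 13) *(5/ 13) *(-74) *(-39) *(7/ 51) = -20905/ 72267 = -0.29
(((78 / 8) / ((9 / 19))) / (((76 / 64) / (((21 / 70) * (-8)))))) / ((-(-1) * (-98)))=104 / 245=0.42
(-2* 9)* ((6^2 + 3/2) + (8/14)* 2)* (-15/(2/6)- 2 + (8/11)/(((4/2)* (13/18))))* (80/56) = 323739810/7007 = 46202.34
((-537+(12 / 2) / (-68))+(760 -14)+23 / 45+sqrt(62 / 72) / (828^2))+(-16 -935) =-1134613 / 1530+sqrt(31) / 4113504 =-741.58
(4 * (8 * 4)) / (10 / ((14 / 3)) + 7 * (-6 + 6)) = 896 / 15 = 59.73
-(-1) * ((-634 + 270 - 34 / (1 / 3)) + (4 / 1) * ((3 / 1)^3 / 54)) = -464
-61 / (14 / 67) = -4087 / 14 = -291.93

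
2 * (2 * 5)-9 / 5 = 91 / 5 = 18.20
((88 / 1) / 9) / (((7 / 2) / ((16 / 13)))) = 2816 / 819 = 3.44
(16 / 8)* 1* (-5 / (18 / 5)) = -25 / 9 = -2.78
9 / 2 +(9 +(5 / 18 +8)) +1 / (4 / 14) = 455 / 18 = 25.28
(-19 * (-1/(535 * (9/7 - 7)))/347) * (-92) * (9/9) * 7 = 21413/1856450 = 0.01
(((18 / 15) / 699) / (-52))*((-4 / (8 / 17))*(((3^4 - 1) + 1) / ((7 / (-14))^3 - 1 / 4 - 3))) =-102 / 15145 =-0.01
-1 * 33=-33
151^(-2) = 1 /22801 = 0.00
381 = 381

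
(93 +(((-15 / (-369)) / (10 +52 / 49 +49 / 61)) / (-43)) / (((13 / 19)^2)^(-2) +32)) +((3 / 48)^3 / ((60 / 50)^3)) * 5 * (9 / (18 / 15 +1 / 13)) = 49544711597102274343957 / 532710326680512528384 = 93.00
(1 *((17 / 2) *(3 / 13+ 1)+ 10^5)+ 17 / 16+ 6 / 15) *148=3848458837 / 260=14801764.76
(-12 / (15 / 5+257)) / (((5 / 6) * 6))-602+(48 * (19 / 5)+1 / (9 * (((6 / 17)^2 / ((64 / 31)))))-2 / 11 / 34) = -63754689236 / 152606025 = -417.77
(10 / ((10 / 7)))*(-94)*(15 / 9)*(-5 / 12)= 8225 / 18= 456.94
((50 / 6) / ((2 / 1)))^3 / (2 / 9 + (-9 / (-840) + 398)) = 546875 / 3010641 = 0.18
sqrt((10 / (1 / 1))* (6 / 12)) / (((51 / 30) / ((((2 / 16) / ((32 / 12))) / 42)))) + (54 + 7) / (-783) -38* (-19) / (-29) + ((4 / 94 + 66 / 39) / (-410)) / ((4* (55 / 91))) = -24.97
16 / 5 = 3.20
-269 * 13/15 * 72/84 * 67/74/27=-234299/34965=-6.70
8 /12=2 /3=0.67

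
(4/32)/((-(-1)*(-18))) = -1/144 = -0.01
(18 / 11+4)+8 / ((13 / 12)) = 1862 / 143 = 13.02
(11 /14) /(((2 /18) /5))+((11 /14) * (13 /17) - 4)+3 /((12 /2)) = 7725 /238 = 32.46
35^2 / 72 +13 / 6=1381 / 72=19.18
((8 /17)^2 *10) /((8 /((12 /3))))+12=13.11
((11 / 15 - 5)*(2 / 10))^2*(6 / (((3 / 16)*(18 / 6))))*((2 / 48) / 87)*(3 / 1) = 16384 / 1468125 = 0.01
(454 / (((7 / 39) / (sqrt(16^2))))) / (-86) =-141648 / 301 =-470.59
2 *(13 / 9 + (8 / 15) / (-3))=38 / 15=2.53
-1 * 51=-51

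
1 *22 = 22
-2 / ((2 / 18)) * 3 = -54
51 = 51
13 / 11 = 1.18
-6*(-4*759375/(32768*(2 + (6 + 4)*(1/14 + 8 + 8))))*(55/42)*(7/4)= 292359375/37322752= 7.83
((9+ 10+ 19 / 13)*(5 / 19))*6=420 / 13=32.31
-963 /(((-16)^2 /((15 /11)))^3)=-3250125 /22330474496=-0.00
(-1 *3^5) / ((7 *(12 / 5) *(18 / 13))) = -585 / 56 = -10.45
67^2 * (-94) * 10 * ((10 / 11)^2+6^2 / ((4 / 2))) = -9612385480 / 121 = -79441202.31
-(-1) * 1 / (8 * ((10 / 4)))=1 / 20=0.05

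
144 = 144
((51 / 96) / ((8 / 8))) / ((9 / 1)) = 17 / 288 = 0.06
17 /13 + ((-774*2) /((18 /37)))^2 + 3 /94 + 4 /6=37118711939 /3666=10125126.01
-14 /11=-1.27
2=2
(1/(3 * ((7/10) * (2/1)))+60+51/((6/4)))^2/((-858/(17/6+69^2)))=-111943633103/2270268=-49308.55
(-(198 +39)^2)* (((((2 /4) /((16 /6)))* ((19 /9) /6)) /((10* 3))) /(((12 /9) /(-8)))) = 118579 /160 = 741.12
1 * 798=798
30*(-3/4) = -45/2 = -22.50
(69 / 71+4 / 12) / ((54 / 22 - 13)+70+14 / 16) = 24464 / 1130817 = 0.02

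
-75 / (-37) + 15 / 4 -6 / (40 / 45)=-36 / 37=-0.97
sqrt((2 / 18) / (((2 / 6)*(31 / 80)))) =0.93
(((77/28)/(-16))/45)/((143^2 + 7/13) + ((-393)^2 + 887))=-143/6581410560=-0.00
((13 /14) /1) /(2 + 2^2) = 0.15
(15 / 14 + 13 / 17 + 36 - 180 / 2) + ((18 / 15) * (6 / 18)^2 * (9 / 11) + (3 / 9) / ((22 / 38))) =-2021581 / 39270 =-51.48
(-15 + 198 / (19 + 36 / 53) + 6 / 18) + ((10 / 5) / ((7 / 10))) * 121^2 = 18696590 / 447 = 41826.82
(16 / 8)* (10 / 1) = 20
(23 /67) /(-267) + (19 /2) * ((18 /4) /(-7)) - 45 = -25599803 /500892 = -51.11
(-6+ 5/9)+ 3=-22/9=-2.44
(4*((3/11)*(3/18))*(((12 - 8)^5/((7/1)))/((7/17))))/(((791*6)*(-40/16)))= -0.01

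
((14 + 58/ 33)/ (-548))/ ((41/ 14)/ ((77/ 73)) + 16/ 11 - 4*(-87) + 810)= -2548/ 102987147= -0.00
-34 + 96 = 62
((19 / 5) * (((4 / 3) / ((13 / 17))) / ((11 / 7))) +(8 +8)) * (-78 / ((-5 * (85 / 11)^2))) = 954008 / 180625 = 5.28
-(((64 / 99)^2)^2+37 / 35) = -4141407797 / 3362086035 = -1.23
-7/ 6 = -1.17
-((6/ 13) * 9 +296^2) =-1139062/ 13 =-87620.15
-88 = -88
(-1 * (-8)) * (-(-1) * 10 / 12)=20 / 3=6.67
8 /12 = 2 /3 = 0.67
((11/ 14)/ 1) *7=11/ 2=5.50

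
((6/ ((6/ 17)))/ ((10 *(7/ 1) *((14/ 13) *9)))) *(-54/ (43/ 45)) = -5967/ 4214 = -1.42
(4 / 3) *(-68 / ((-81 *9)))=272 / 2187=0.12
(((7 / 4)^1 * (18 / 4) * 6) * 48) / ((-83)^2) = 2268 / 6889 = 0.33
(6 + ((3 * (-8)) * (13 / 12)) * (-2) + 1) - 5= 54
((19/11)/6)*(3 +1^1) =38/33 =1.15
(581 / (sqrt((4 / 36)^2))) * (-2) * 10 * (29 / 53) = -3032820 / 53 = -57223.02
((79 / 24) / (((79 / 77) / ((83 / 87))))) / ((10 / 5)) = 6391 / 4176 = 1.53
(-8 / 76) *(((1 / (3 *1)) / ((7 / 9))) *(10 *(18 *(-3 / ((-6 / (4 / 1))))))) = -2160 / 133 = -16.24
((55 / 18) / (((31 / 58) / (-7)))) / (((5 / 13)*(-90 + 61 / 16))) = 66352 / 54963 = 1.21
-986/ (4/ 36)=-8874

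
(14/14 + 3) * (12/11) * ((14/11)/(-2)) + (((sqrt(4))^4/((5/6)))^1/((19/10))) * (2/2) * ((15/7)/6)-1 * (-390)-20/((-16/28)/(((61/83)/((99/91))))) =4982616469/12021471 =414.48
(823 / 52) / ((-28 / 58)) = -23867 / 728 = -32.78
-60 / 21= -20 / 7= -2.86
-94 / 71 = -1.32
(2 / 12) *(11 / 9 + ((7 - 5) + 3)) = 28 / 27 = 1.04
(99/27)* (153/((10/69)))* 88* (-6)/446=-5109588/1115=-4582.59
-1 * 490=-490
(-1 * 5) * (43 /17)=-215 /17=-12.65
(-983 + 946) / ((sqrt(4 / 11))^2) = -407 / 4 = -101.75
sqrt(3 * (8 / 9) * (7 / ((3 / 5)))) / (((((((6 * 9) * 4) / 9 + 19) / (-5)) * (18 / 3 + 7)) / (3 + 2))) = -50 * sqrt(70) / 1677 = -0.25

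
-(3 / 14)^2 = -9 / 196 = -0.05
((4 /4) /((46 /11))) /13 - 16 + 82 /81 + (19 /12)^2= -4829197 /387504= -12.46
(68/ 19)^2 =4624/ 361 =12.81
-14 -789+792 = -11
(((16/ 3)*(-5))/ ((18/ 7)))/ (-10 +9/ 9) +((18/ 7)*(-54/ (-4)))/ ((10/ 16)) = 482192/ 8505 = 56.70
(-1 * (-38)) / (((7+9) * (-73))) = -19 / 584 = -0.03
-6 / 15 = -2 / 5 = -0.40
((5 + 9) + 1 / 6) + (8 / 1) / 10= 449 / 30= 14.97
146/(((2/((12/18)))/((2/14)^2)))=146/147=0.99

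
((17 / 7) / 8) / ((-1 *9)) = -17 / 504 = -0.03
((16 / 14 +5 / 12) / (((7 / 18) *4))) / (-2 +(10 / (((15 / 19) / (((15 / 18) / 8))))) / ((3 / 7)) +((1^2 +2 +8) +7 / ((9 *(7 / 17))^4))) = 18049311 / 218125709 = 0.08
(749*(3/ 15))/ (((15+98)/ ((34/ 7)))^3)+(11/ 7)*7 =3892812943/ 353509765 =11.01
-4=-4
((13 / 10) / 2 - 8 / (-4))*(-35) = -371 / 4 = -92.75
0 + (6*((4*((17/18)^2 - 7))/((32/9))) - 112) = -7355/48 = -153.23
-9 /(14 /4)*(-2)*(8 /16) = 18 /7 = 2.57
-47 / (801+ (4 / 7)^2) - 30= -1180253 / 39265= -30.06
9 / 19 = 0.47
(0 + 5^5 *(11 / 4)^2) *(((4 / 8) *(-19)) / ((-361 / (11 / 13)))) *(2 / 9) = 4159375 / 35568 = 116.94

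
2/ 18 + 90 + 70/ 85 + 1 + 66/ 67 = 92.92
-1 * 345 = -345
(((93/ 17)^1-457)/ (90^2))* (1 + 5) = -3838/ 11475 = -0.33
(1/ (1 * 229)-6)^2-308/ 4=-2152828/ 52441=-41.05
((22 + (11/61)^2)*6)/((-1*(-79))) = 491898/293959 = 1.67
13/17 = 0.76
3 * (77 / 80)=231 / 80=2.89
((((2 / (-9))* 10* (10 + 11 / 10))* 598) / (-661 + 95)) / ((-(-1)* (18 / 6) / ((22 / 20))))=121693 / 12735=9.56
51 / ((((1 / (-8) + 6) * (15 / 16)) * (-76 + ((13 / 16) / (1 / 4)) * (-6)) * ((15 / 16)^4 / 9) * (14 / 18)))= -285212672 / 196371875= -1.45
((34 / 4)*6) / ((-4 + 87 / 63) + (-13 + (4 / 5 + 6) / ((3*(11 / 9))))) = -58905 / 15898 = -3.71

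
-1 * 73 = -73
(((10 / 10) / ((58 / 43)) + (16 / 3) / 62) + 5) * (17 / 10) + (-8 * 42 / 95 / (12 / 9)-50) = -43808717 / 1024860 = -42.75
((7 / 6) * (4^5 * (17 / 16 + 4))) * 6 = 36288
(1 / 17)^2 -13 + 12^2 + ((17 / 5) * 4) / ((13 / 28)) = 3011156 / 18785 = 160.30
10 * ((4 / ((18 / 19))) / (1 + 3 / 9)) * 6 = 190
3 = 3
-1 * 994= -994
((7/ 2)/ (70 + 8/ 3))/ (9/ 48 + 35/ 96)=504/ 5777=0.09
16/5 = 3.20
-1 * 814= -814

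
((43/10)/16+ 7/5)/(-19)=-267/3040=-0.09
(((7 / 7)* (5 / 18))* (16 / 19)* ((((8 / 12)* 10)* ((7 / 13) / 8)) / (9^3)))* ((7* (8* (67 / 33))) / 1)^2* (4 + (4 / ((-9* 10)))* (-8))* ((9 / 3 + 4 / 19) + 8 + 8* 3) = 86141936276480 / 301780366173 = 285.45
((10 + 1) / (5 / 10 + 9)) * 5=110 / 19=5.79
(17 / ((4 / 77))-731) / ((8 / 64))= -3230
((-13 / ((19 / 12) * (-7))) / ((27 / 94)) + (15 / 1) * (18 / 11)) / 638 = 188479 / 4200273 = 0.04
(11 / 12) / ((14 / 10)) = 55 / 84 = 0.65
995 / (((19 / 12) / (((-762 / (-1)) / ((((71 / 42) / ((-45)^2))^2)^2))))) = 476054385078828764250000000 / 482821939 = 985983333865921871.98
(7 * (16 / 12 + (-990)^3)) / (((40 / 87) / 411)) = -60716217266817 / 10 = -6071621726681.70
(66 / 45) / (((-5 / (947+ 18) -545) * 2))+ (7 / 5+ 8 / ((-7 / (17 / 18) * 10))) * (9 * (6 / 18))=42795841 / 11044530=3.87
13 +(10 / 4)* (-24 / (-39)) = 189 / 13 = 14.54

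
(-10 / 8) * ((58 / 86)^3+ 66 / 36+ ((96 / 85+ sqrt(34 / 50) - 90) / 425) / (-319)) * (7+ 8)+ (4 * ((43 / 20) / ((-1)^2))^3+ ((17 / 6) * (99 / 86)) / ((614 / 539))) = 3 * sqrt(17) / 108460+ 11151438525592913 / 4500515519918000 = 2.48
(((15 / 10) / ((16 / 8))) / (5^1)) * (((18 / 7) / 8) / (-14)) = -27 / 7840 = -0.00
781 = 781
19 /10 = 1.90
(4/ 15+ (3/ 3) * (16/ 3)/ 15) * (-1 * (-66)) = 616/ 15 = 41.07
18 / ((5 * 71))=18 / 355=0.05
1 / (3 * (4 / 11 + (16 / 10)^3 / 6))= 1375 / 4316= 0.32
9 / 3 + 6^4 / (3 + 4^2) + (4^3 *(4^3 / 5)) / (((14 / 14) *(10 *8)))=38689 / 475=81.45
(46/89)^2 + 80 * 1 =635796/7921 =80.27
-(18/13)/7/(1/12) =-216/91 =-2.37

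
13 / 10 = 1.30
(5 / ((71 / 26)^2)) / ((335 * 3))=676 / 1013241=0.00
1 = 1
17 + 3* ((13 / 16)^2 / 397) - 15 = 203771 / 101632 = 2.00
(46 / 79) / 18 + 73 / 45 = 5882 / 3555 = 1.65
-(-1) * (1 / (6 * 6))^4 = 1 / 1679616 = 0.00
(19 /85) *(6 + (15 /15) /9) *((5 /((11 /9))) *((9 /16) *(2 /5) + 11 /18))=5719 /1224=4.67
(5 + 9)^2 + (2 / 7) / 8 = 196.04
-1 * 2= -2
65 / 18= 3.61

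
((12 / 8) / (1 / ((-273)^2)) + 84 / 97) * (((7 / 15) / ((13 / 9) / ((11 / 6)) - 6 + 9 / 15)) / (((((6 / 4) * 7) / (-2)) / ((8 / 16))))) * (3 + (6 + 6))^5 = 60387822928125 / 73817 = 818074737.91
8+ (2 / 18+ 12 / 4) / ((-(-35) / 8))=392 / 45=8.71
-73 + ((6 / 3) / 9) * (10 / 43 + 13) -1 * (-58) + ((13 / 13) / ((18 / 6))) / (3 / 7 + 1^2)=-45767 / 3870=-11.83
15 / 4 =3.75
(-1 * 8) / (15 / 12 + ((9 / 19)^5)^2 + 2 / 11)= -2158135322745952 / 386410592755107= -5.59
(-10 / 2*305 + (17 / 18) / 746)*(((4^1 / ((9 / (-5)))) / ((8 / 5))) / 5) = 102388415 / 241704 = 423.61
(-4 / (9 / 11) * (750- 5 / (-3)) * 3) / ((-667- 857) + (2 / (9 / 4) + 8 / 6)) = 24805 / 3424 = 7.24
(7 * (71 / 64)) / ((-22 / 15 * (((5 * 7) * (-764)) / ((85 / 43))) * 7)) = 18105 / 323789312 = 0.00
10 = 10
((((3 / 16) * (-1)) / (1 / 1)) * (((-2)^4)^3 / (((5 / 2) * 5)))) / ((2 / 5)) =-768 / 5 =-153.60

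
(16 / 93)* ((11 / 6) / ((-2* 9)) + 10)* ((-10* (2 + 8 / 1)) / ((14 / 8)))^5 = -43786240000000000 / 42202377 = -1037530184.61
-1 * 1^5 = -1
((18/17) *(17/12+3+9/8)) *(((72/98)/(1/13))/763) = 6669/90797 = 0.07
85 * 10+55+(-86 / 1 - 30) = 789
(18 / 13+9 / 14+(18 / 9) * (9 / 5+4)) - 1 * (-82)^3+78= 501828261 / 910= 551459.63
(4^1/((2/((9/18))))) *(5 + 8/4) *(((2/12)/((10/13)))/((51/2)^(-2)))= 986.21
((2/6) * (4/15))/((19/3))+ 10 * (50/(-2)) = -249.99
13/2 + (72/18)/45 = 593/90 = 6.59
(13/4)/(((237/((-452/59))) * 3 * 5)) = -0.01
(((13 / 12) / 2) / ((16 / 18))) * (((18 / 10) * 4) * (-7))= -30.71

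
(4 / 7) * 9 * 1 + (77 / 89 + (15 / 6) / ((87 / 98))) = 478276 / 54201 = 8.82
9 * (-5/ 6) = -15/ 2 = -7.50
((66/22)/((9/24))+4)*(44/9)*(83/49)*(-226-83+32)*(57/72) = -9610238/441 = -21791.92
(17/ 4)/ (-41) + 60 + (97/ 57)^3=1968829211/ 30371652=64.82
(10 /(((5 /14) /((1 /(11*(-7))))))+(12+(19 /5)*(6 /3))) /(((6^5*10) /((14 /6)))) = 3703 /6415200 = 0.00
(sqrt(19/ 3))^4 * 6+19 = 779/ 3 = 259.67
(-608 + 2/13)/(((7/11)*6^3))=-4829/1092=-4.42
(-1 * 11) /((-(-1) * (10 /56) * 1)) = -308 /5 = -61.60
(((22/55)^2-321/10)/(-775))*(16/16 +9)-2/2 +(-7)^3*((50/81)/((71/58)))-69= -242.55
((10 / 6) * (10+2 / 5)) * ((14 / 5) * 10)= 1456 / 3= 485.33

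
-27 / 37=-0.73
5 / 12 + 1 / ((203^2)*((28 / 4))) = 1442327 / 3461556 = 0.42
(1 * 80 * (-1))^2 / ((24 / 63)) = 16800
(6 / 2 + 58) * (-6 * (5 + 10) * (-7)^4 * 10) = -131814900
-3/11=-0.27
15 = 15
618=618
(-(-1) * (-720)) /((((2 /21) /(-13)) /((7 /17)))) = 687960 /17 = 40468.24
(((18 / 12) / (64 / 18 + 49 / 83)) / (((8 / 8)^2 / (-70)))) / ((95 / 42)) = -658854 / 58843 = -11.20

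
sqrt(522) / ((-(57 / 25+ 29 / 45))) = -7.81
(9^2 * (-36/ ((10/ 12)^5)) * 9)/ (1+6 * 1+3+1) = -204073344/ 34375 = -5936.68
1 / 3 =0.33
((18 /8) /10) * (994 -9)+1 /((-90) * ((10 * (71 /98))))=28323479 /127800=221.62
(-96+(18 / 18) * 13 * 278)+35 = 3553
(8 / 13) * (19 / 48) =19 / 78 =0.24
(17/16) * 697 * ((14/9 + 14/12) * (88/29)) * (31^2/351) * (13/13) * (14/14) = 6137533171/366444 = 16748.90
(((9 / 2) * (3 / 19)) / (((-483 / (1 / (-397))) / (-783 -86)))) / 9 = -869 / 2428846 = -0.00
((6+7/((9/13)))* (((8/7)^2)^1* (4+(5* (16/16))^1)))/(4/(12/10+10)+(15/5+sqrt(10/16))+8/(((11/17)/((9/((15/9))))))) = 110232108800/40808228811 -56144000* sqrt(10)/5829746973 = 2.67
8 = 8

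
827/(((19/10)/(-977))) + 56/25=-201993686/475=-425249.87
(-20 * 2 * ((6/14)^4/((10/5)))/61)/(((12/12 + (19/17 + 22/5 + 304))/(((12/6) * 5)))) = -229500/644281939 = -0.00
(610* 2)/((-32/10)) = -1525/4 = -381.25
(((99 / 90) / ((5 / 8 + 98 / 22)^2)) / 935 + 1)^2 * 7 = 50483051260276663 / 7211206839380625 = 7.00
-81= -81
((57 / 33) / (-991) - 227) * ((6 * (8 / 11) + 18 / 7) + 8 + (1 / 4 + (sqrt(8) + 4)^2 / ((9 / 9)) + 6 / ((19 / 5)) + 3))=-316874276211 / 31896326 - 39592736 * sqrt(2) / 10901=-15070.97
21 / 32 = 0.66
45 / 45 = 1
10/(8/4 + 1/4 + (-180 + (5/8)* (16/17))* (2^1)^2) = -0.01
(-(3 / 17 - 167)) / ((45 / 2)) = 5672 / 765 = 7.41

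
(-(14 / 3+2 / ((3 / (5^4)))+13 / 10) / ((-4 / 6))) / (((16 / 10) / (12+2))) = 88753 / 16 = 5547.06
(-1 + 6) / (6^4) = 0.00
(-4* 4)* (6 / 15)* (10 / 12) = -16 / 3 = -5.33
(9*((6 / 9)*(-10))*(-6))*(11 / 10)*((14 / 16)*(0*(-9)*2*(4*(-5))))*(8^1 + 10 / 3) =0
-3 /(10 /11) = -33 /10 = -3.30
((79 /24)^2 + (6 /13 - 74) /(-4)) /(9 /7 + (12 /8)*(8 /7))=218797 /22464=9.74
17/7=2.43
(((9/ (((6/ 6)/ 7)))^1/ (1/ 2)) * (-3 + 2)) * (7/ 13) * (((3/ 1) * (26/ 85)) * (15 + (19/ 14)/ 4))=-162351/ 170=-955.01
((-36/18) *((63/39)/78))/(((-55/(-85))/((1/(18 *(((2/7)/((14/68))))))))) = -343/133848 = -0.00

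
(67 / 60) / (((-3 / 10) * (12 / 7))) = -469 / 216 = -2.17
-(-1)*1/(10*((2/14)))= 7/10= 0.70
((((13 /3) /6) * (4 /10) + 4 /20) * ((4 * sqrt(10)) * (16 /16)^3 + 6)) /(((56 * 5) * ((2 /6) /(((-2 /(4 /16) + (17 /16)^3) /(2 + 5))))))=-20427 * sqrt(10) /1003520 - 61281 /2007040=-0.09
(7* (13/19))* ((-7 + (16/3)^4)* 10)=59121790/1539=38415.72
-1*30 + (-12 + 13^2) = 127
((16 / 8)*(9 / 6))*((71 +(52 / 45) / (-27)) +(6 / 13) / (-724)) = 405714733 / 1905930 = 212.87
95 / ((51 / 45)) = 1425 / 17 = 83.82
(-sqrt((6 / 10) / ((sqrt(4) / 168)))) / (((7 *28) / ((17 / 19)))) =-51 *sqrt(35) / 9310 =-0.03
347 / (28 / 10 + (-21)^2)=1735 / 2219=0.78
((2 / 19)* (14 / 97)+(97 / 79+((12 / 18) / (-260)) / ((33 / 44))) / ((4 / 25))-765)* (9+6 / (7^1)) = -1186895530937 / 158991924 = -7465.13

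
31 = 31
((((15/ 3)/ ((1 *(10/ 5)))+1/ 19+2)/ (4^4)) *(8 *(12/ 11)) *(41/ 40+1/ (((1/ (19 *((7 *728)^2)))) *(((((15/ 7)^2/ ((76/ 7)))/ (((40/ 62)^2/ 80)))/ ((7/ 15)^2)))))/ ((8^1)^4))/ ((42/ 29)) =516243476445010217/ 14926660632576000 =34.59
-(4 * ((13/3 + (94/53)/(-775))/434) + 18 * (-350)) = 168459830114/26739825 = 6299.96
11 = 11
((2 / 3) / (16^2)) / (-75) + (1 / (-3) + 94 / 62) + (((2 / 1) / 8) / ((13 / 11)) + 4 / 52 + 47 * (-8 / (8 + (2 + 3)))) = -318617203 / 11606400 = -27.45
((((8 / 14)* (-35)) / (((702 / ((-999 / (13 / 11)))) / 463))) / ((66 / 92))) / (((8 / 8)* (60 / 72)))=3152104 / 169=18651.50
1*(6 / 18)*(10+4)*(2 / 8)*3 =7 / 2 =3.50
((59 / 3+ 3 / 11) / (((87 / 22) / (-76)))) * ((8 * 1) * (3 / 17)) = -800128 / 1479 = -540.99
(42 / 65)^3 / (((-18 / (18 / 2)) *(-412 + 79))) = 4116 / 10161125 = 0.00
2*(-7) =-14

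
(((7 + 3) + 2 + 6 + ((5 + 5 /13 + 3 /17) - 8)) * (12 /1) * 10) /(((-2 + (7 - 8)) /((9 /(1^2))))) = -1238040 /221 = -5601.99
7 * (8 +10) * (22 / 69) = 924 / 23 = 40.17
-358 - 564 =-922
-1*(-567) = 567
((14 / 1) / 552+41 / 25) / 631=11491 / 4353900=0.00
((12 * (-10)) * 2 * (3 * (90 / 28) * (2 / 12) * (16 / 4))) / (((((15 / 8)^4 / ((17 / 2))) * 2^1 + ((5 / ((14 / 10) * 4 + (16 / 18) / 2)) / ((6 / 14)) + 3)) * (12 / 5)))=-8704000 / 106127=-82.01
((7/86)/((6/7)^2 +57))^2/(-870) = -117649/51497014279320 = -0.00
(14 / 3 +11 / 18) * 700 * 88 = 2926000 / 9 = 325111.11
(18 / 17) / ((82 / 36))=324 / 697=0.46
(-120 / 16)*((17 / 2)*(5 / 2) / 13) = -1275 / 104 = -12.26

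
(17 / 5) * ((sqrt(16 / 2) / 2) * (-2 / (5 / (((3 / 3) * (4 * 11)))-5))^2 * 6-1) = -17 / 5 + 789888 * sqrt(2) / 231125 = 1.43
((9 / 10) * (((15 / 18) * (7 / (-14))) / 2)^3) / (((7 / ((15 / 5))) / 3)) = -75 / 7168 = -0.01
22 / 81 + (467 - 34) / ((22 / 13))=456433 / 1782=256.14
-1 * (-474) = 474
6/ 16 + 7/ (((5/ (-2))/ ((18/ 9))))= -209/ 40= -5.22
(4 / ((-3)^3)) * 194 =-28.74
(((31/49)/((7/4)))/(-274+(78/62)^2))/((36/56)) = -238328/115450713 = -0.00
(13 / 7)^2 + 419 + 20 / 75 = 310696 / 735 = 422.72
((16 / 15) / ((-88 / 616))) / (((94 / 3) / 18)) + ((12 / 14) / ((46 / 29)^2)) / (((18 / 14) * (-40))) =-25634663 / 5967120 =-4.30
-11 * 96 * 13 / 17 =-13728 / 17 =-807.53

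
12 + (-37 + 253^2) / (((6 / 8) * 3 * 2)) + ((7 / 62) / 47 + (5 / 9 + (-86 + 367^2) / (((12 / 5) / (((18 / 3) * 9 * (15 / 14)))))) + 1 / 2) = 170947509523 / 52452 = 3259122.81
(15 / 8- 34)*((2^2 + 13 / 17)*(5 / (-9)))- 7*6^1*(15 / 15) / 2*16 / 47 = 497859 / 6392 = 77.89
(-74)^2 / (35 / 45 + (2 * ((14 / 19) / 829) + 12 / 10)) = 3881361420 / 1403099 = 2766.28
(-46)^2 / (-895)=-2116 / 895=-2.36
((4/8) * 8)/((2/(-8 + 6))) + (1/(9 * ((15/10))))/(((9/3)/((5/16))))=-2587/648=-3.99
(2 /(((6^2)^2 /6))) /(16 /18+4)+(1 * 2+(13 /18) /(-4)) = 2885 /1584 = 1.82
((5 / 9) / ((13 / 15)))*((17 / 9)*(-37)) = -15725 / 351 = -44.80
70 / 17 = 4.12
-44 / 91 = -0.48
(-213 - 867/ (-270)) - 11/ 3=-19211/ 90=-213.46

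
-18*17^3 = -88434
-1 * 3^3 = -27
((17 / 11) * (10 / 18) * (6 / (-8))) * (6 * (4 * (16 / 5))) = -544 / 11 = -49.45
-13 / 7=-1.86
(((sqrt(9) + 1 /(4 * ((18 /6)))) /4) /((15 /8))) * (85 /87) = 629 /1566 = 0.40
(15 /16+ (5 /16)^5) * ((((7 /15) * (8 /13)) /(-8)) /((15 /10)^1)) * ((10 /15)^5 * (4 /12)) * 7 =-9664417 /1397440512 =-0.01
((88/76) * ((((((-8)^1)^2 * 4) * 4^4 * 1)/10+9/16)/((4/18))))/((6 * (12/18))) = 51908967/6080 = 8537.66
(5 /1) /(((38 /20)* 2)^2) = 125 /361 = 0.35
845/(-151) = -845/151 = -5.60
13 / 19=0.68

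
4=4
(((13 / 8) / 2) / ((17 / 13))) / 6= 169 / 1632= 0.10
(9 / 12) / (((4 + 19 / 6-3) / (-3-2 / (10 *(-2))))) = -261 / 500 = -0.52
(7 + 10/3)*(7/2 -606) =-37355/6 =-6225.83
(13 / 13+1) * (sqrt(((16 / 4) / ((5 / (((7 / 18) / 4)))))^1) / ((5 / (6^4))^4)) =940369969152 * sqrt(70) / 3125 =2517663882.70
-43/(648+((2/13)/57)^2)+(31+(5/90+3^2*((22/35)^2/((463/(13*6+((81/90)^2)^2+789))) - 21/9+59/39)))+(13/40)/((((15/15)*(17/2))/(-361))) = 242977645744547833739/14756874557351062500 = 16.47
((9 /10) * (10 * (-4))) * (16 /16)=-36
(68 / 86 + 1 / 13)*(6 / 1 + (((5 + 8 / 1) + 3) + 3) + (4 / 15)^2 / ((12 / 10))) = 328151 / 15093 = 21.74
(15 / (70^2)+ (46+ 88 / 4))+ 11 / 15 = 40417 / 588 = 68.74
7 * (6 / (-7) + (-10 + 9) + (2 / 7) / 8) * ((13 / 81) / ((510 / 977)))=-12701 / 3240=-3.92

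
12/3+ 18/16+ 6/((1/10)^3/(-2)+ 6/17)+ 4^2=3657127/95864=38.15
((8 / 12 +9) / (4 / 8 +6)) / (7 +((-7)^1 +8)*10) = 58 / 663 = 0.09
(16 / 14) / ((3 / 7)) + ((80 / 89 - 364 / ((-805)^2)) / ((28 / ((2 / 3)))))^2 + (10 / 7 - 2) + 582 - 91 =4920576644300726657 / 9978948688051875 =493.10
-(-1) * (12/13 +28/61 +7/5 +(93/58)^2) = 71401569/13338260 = 5.35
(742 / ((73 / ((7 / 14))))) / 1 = 371 / 73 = 5.08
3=3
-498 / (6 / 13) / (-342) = 1079 / 342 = 3.15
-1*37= -37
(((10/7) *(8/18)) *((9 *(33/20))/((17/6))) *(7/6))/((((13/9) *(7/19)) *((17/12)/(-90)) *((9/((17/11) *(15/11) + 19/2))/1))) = -597.75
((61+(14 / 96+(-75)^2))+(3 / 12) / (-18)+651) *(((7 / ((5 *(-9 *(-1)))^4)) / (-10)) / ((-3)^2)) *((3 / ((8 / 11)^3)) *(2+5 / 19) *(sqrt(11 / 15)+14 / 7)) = -365594617157 / 86164300800000-365594617157 *sqrt(165) / 2584929024000000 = -0.01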